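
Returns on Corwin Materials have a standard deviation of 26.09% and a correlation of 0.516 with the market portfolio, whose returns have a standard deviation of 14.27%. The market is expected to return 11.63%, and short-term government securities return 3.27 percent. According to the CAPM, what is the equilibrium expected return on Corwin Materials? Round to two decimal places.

β = ρ × σ_i / σ_m = 0.516 × 26.09% / 14.27% = 0.9434
MRP = 11.63% − 3.27% = 8.36%
E(R) = 3.27% + 0.9434 × 8.36% = 11.16%

11.16%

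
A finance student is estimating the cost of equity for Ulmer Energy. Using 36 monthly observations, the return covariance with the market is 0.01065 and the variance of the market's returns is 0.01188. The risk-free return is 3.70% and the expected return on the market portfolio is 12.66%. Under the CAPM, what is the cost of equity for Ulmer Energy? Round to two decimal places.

11.73%

β = Cov(R_i, R_m) / Var(R_m) = 0.01065 / 0.01188 = 0.8965
MRP = 12.66% − 3.70% = 8.96%
E(R) = R_f + β × MRP = 3.70% + 0.8965 × 8.96% = 11.73%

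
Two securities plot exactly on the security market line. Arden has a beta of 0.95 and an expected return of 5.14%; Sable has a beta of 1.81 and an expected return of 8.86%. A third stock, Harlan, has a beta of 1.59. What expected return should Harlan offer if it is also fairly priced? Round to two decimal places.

MRP (SML slope) = (8.86% − 5.14%) / (1.81 − 0.95) = 3.72% / 0.86 = 4.3256%
R_f (intercept) = 5.14% − 0.95 × 4.3256% = 1.0307%
E(R_Harlan) = R_f + β × MRP = 1.0307% + 1.59 × 4.3256% = 7.91%

7.91%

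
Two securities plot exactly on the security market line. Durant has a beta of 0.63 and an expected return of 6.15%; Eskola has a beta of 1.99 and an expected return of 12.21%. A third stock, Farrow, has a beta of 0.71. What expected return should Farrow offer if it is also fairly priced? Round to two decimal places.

6.51%

MRP (SML slope) = (12.21% − 6.15%) / (1.99 − 0.63) = 6.06% / 1.36 = 4.4559%
R_f (intercept) = 6.15% − 0.63 × 4.4559% = 3.3428%
E(R_Farrow) = R_f + β × MRP = 3.3428% + 0.71 × 4.4559% = 6.51%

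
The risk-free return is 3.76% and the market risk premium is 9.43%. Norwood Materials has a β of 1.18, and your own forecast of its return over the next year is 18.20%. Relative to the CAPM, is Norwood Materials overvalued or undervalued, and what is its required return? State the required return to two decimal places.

Required return = R_f + β·MRP = 3.76% + 1.18 × 9.43% = 14.89%
Forecast 18.20% > required 14.89% → the stock plots above the SML → undervalued.

Undervalued; required return 14.89%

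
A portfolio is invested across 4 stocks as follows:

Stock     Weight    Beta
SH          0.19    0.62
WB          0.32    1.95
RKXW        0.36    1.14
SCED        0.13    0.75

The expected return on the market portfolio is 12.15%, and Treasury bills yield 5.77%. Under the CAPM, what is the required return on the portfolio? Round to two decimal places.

β_P = Σ w_i β_i = 0.19×0.62 + 0.32×1.95 + 0.36×1.14 + 0.13×0.75 = 1.2497
MRP = 12.15% − 5.77% = 6.38%
E(R_P) = R_f + β_P × MRP = 5.77% + 1.2497 × 6.38% = 13.74%

13.74%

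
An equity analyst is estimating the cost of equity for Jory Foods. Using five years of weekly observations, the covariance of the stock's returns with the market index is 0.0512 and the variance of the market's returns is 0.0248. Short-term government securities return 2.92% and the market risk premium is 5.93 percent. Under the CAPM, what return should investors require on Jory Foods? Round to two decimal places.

β = Cov(R_i, R_m) / Var(R_m) = 0.0512 / 0.0248 = 2.0645
E(R) = R_f + β × MRP = 2.92% + 2.0645 × 5.93% = 15.16%

15.16%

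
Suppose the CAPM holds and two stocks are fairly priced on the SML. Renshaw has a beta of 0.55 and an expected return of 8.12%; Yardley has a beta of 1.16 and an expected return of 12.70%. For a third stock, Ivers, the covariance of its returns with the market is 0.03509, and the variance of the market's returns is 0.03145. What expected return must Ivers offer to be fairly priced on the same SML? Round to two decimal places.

12.37%

MRP = (12.70% − 8.12%) / (1.16 − 0.55) = 7.5082%
R_f = 8.12% − 0.55 × 7.5082% = 3.9905%
β_Ivers = Cov / Var(R_m) = 0.03509 / 0.03145 = 1.1157
E(R_Ivers) = R_f + β × MRP = 3.9905% + 1.1157 × 7.5082% = 12.37%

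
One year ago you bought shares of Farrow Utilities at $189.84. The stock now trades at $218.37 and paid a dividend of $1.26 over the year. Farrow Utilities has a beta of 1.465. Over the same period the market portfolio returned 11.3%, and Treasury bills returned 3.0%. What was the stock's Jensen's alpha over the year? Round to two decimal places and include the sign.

+0.53%

Realised HPR = (P1 + D1 − P0) / P0 = (218.37 + 1.26 − 189.84) / 189.84 = 29.79 / 189.84 = 15.6922%
MRP = 11.3% − 3.0% = 8.30%
CAPM required = R_f + β·MRP = 3.0% + 1.465 × 8.3% = 15.1595%
α = realised − required = 15.6922% − 15.1595% = +0.53%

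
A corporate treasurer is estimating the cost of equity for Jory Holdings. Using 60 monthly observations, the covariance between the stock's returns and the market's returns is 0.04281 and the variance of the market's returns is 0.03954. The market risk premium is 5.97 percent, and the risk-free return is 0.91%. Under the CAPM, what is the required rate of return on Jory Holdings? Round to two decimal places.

β = Cov(R_i, R_m) / Var(R_m) = 0.04281 / 0.03954 = 1.0827
E(R) = R_f + β × MRP = 0.91% + 1.0827 × 5.97% = 7.37%

7.37%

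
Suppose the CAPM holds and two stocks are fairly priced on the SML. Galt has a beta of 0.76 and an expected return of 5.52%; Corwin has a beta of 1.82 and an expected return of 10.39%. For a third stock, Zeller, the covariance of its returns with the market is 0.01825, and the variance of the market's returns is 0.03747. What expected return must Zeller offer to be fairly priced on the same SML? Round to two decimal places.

4.27%

MRP = (10.39% − 5.52%) / (1.82 − 0.76) = 4.5943%
R_f = 5.52% − 0.76 × 4.5943% = 2.0283%
β_Zeller = Cov / Var(R_m) = 0.01825 / 0.03747 = 0.4871
E(R_Zeller) = R_f + β × MRP = 2.0283% + 0.4871 × 4.5943% = 4.27%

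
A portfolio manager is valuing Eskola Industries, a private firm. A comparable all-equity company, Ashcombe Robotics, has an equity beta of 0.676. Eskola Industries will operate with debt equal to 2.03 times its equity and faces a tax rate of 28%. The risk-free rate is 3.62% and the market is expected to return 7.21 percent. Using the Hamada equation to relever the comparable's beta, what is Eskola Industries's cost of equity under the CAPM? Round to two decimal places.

9.59%

β_L = β_U × [1 + (1 − t)(D/E)] = 0.676 × [1 + (1 − 0.28) × 2.03]
    = 0.676 × [1 + 0.72 × 2.03] = 0.676 × 2.4616 = 1.6640
MRP = 7.21% − 3.62% = 3.59%
E(R) = R_f + β_L × MRP = 3.62% + 1.6640 × 3.59% = 9.59%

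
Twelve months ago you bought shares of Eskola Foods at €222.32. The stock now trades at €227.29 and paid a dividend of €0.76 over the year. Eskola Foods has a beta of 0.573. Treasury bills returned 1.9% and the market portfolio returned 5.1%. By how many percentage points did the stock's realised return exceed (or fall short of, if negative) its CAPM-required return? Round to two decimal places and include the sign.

-1.16%

Realised HPR = (P1 + D1 − P0) / P0 = (227.29 + 0.76 − 222.32) / 222.32 = 5.73 / 222.32 = 2.5774%
MRP = 5.1% − 1.9% = 3.20%
CAPM required = R_f + β·MRP = 1.9% + 0.573 × 3.2% = 3.7336%
α = realised − required = 2.5774% − 3.7336% = -1.16%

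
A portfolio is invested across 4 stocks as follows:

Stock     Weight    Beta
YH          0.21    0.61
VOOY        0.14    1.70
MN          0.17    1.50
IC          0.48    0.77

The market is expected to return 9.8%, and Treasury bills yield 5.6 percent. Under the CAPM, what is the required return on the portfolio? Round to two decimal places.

9.76%

β_P = Σ w_i β_i = 0.21×0.61 + 0.14×1.70 + 0.17×1.50 + 0.48×0.77 = 0.9907
MRP = 9.8% − 5.6% = 4.20%
E(R_P) = R_f + β_P × MRP = 5.6% + 0.9907 × 4.2% = 9.76%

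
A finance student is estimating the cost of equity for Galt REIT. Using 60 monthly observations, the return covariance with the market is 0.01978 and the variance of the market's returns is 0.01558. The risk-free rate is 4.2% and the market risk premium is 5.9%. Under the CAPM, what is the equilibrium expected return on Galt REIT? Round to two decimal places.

β = Cov(R_i, R_m) / Var(R_m) = 0.01978 / 0.01558 = 1.2696
E(R) = R_f + β × MRP = 4.2% + 1.2696 × 5.9% = 11.69%

11.69%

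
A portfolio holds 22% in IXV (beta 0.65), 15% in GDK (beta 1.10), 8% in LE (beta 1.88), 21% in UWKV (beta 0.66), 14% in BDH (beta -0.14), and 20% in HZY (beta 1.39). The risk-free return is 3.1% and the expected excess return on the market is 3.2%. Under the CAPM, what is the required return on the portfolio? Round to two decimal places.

5.84%

β_P = Σ w_i β_i = 0.22×0.65 + 0.15×1.10 + 0.08×1.88 + 0.21×0.66 + 0.14×-0.14 + 0.20×1.39 = 0.8554
E(R_P) = R_f + β_P × MRP = 3.1% + 0.8554 × 3.2% = 5.84%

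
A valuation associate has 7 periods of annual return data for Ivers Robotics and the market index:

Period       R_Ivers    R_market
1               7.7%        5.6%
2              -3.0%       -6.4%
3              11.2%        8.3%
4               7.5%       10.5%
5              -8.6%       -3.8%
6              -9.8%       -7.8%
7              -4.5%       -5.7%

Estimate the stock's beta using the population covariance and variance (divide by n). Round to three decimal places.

Mean R_i = (7.7 − 3.0 + 11.2 + 7.5 − 8.6 − 9.8 − 4.5) / 7 = 0.0714%
Mean R_m = (5.6 − 6.4 + 8.3 + 10.5 − 3.8 − 7.8 − 5.7) / 7 = 0.1000%
Σ(R_i − R̄_i)(R_m − R̄_m) = 368.7500  ⇒  Cov = 368.7500 / 7 = 52.6786
Σ(R_m − R̄_m)² = 359.1600  ⇒  Var(R_m) = 359.1600 / 7 = 51.3086
β = Cov / Var(R_m) = 52.6786 / 51.3086 = 1.0267

1.027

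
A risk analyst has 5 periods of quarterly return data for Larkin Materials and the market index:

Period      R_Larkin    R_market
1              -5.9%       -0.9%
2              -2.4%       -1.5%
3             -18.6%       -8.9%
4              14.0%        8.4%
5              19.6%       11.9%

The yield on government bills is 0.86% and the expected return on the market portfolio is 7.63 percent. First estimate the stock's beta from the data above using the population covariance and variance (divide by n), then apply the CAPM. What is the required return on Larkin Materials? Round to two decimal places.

Mean R_i = (-5.9 − 2.4 − 18.6 + 14.0 + 19.6) / 5 = 1.3400%
Mean R_m = (-0.9 − 1.5 − 8.9 + 8.4 + 11.9) / 5 = 1.8000%
Σ(R_i − R̄_i)(R_m − R̄_m) = 513.2300  ⇒  Cov = 513.2300 / 5 = 102.6460
Σ(R_m − R̄_m)² = 278.2400  ⇒  Var(R_m) = 278.2400 / 5 = 55.6480
β = Cov / Var(R_m) = 102.6460 / 55.6480 = 1.8446
MRP = 7.63% − 0.86% = 6.77%
E(R) = R_f + β × MRP = 0.86% + 1.8446 × 6.77% = 13.35%

13.35%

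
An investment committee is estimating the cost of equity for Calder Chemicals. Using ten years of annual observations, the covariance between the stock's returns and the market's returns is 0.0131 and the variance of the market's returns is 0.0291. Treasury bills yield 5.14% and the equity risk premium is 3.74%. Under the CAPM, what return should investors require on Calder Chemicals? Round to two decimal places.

6.82%

β = Cov(R_i, R_m) / Var(R_m) = 0.0131 / 0.0291 = 0.4502
E(R) = R_f + β × MRP = 5.14% + 0.4502 × 3.74% = 6.82%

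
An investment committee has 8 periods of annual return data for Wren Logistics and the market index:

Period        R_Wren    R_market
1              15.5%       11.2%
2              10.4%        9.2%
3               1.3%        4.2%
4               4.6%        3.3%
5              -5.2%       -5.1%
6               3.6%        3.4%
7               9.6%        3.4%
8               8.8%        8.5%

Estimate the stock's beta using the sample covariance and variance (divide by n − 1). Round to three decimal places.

Mean R_i = (15.5 + 10.4 + 1.3 + 4.6 − 5.2 + 3.6 + 9.6 + 8.8) / 8 = 6.0750%
Mean R_m = (11.2 + 9.2 + 4.2 + 3.3 − 5.1 + 3.4 + 3.4 + 8.5) / 8 = 4.7625%
Σ(R_i − R̄_i)(R_m − R̄_m) = 204.6625  ⇒  Cov = 204.6625 / 7 = 29.2375
Σ(R_m − R̄_m)² = 178.5388  ⇒  Var(R_m) = 178.5388 / 7 = 25.5055
β = Cov / Var(R_m) = 29.2375 / 25.5055 = 1.1463

1.146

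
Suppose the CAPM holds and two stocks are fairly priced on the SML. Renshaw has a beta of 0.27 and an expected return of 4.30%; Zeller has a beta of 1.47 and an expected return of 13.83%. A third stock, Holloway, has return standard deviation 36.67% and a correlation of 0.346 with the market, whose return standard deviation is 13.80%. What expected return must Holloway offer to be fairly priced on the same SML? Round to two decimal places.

MRP = (13.83% − 4.30%) / (1.47 − 0.27) = 7.9417%
R_f = 4.30% − 0.27 × 7.9417% = 2.1557%
β_Holloway = ρ·σ_i/σ_m = 0.346 × 36.67 / 13.80 = 0.9194
E(R_Holloway) = R_f + β × MRP = 2.1557% + 0.9194 × 7.9417% = 9.46%

9.46%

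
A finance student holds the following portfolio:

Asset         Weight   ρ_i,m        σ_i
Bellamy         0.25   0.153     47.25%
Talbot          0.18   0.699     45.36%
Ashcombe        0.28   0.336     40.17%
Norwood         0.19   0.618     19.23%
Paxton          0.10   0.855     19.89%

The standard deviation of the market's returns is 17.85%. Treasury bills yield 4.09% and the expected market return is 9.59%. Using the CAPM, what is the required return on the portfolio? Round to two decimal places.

8.79%

β_Bellamy = 0.153 × 47.25% / 17.85% = 0.4050
β_Talbot = 0.699 × 45.36% / 17.85% = 1.7763
β_Ashcombe = 0.336 × 40.17% / 17.85% = 0.7561
β_Norwood = 0.618 × 19.23% / 17.85% = 0.6658
β_Paxton = 0.855 × 19.89% / 17.85% = 0.9527
β_P = Σ w_i β_i = 0.25×0.4050 + 0.18×1.7763 + 0.28×0.7561 + 0.19×0.6658 + 0.10×0.9527 = 0.8545
MRP = 9.59% − 4.09% = 5.50%
E(R_P) = R_f + β_P × MRP = 4.09% + 0.8545 × 5.50% = 8.79%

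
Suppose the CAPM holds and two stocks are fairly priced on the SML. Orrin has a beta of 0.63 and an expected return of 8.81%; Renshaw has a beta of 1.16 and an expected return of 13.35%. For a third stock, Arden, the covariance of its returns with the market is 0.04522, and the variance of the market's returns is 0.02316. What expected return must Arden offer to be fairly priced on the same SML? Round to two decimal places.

20.14%

MRP = (13.35% − 8.81%) / (1.16 − 0.63) = 8.5660%
R_f = 8.81% − 0.63 × 8.5660% = 3.4134%
β_Arden = Cov / Var(R_m) = 0.04522 / 0.02316 = 1.9525
E(R_Arden) = R_f + β × MRP = 3.4134% + 1.9525 × 8.5660% = 20.14%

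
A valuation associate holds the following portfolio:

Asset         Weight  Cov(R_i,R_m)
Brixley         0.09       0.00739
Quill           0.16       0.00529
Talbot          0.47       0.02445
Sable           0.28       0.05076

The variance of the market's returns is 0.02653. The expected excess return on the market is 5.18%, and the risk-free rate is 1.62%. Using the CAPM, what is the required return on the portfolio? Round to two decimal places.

6.93%

β_Brixley = 0.00739 / 0.02653 = 0.2786
β_Quill = 0.00529 / 0.02653 = 0.1994
β_Talbot = 0.02445 / 0.02653 = 0.9216
β_Sable = 0.05076 / 0.02653 = 1.9133
β_P = Σ w_i β_i = 0.09×0.2786 + 0.16×0.1994 + 0.47×0.9216 + 0.28×1.9133 = 1.0259
E(R_P) = R_f + β_P × MRP = 1.62% + 1.0259 × 5.18% = 6.93%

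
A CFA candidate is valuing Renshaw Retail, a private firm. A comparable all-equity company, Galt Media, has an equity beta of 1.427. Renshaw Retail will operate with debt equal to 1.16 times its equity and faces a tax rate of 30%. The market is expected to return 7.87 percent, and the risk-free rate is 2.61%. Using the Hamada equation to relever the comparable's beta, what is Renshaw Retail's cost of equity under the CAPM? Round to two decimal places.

β_L = β_U × [1 + (1 − t)(D/E)] = 1.427 × [1 + (1 − 0.30) × 1.16]
    = 1.427 × [1 + 0.70 × 1.16] = 1.427 × 1.8120 = 2.5857
MRP = 7.87% − 2.61% = 5.26%
E(R) = R_f + β_L × MRP = 2.61% + 2.5857 × 5.26% = 16.21%

16.21%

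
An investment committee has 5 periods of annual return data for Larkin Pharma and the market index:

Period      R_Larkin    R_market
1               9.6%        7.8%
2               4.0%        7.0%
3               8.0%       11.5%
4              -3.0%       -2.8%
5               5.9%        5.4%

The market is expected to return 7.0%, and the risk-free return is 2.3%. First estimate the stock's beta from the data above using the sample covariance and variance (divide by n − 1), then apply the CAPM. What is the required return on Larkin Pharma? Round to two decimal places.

Mean R_i = (9.6 + 4.0 + 8.0 − 3.0 + 5.9) / 5 = 4.9000%
Mean R_m = (7.8 + 7.0 + 11.5 − 2.8 + 5.4) / 5 = 5.7800%
Σ(R_i − R̄_i)(R_m − R̄_m) = 93.5300  ⇒  Cov = 93.5300 / 4 = 23.3825
Σ(R_m − R̄_m)² = 112.0480  ⇒  Var(R_m) = 112.0480 / 4 = 28.0120
β = Cov / Var(R_m) = 23.3825 / 28.0120 = 0.8347
MRP = 7.0% − 2.3% = 4.70%
E(R) = R_f + β × MRP = 2.3% + 0.8347 × 4.7% = 6.22%

6.22%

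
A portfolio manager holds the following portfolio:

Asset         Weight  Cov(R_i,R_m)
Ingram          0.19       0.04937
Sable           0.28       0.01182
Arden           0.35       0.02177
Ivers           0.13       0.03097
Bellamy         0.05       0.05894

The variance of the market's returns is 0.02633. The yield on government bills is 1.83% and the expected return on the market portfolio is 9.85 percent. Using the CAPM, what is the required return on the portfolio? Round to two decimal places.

β_Ingram = 0.04937 / 0.02633 = 1.8750
β_Sable = 0.01182 / 0.02633 = 0.4489
β_Arden = 0.02177 / 0.02633 = 0.8268
β_Ivers = 0.03097 / 0.02633 = 1.1762
β_Bellamy = 0.05894 / 0.02633 = 2.2385
β_P = Σ w_i β_i = 0.19×1.8750 + 0.28×0.4489 + 0.35×0.8268 + 0.13×1.1762 + 0.05×2.2385 = 1.0362
MRP = 9.85% − 1.83% = 8.02%
E(R_P) = R_f + β_P × MRP = 1.83% + 1.0362 × 8.02% = 10.14%

10.14%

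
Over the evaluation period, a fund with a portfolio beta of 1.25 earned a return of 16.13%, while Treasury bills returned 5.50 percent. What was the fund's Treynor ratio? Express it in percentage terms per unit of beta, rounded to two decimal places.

Treynor = (R_P − R_f) / β_P = (16.13% − 5.50%) / 1.2500 = 10.63% / 1.2500 = 8.50%

8.50%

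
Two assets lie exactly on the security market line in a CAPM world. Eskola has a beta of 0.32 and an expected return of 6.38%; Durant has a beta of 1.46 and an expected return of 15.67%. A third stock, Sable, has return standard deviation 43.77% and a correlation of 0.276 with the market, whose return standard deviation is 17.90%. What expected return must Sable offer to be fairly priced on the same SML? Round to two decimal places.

MRP = (15.67% − 6.38%) / (1.46 − 0.32) = 8.1491%
R_f = 6.38% − 0.32 × 8.1491% = 3.7723%
β_Sable = ρ·σ_i/σ_m = 0.276 × 43.77 / 17.90 = 0.6749
E(R_Sable) = R_f + β × MRP = 3.7723% + 0.6749 × 8.1491% = 9.27%

9.27%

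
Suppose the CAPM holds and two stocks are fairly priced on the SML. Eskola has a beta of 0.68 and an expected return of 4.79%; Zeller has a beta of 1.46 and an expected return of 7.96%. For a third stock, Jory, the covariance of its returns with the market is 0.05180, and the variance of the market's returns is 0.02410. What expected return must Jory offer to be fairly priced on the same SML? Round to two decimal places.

MRP = (7.96% − 4.79%) / (1.46 − 0.68) = 4.0641%
R_f = 4.79% − 0.68 × 4.0641% = 2.0264%
β_Jory = Cov / Var(R_m) = 0.05180 / 0.02410 = 2.1494
E(R_Jory) = R_f + β × MRP = 2.0264% + 2.1494 × 4.0641% = 10.76%

10.76%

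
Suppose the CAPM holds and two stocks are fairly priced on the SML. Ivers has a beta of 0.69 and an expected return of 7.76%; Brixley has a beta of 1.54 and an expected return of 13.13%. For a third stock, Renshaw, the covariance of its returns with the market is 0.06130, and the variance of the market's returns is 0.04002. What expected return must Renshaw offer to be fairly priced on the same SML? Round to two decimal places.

MRP = (13.13% − 7.76%) / (1.54 − 0.69) = 6.3176%
R_f = 7.76% − 0.69 × 6.3176% = 3.4009%
β_Renshaw = Cov / Var(R_m) = 0.06130 / 0.04002 = 1.5317
E(R_Renshaw) = R_f + β × MRP = 3.4009% + 1.5317 × 6.3176% = 13.08%

13.08%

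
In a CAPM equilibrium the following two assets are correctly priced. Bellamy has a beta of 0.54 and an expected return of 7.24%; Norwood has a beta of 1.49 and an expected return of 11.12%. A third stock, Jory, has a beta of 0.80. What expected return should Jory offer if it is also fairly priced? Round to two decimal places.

8.30%

MRP (SML slope) = (11.12% − 7.24%) / (1.49 − 0.54) = 3.88% / 0.95 = 4.0842%
R_f (intercept) = 7.24% − 0.54 × 4.0842% = 5.0345%
E(R_Jory) = R_f + β × MRP = 5.0345% + 0.80 × 4.0842% = 8.30%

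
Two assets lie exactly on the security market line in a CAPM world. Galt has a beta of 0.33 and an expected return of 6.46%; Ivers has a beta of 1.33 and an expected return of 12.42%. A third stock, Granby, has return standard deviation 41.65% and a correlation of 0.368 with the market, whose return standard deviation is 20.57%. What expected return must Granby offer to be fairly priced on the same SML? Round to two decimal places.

8.93%

MRP = (12.42% − 6.46%) / (1.33 − 0.33) = 5.9600%
R_f = 6.46% − 0.33 × 5.9600% = 4.4932%
β_Granby = ρ·σ_i/σ_m = 0.368 × 41.65 / 20.57 = 0.7451
E(R_Granby) = R_f + β × MRP = 4.4932% + 0.7451 × 5.9600% = 8.93%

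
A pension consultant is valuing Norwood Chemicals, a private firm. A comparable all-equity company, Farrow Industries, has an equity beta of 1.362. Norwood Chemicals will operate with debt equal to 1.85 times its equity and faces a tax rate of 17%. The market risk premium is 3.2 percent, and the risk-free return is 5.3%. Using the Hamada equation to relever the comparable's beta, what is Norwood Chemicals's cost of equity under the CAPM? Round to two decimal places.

β_L = β_U × [1 + (1 − t)(D/E)] = 1.362 × [1 + (1 − 0.17) × 1.85]
    = 1.362 × [1 + 0.83 × 1.85] = 1.362 × 2.5355 = 3.4534
E(R) = R_f + β_L × MRP = 5.3% + 3.4534 × 3.2% = 16.35%

16.35%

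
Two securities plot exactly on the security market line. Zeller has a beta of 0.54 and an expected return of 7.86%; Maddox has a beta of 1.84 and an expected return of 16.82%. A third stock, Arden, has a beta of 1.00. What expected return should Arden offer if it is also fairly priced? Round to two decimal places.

MRP (SML slope) = (16.82% − 7.86%) / (1.84 − 0.54) = 8.96% / 1.30 = 6.8923%
R_f (intercept) = 7.86% − 0.54 × 6.8923% = 4.1382%
E(R_Arden) = R_f + β × MRP = 4.1382% + 1.00 × 6.8923% = 11.03%

11.03%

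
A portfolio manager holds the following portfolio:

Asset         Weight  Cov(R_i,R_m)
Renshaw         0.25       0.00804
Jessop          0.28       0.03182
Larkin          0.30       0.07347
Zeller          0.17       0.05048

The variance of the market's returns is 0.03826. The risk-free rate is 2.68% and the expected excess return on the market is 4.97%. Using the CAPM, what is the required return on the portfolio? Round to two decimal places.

8.08%

β_Renshaw = 0.00804 / 0.03826 = 0.2101
β_Jessop = 0.03182 / 0.03826 = 0.8317
β_Larkin = 0.07347 / 0.03826 = 1.9203
β_Zeller = 0.05048 / 0.03826 = 1.3194
β_P = Σ w_i β_i = 0.25×0.2101 + 0.28×0.8317 + 0.30×1.9203 + 0.17×1.3194 = 1.0858
E(R_P) = R_f + β_P × MRP = 2.68% + 1.0858 × 4.97% = 8.08%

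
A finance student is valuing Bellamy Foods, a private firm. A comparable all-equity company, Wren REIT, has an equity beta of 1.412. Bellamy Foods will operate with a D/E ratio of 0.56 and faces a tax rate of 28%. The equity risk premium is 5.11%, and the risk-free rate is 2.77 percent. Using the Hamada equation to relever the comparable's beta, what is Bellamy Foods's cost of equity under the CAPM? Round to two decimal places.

β_L = β_U × [1 + (1 − t)(D/E)] = 1.412 × [1 + (1 − 0.28) × 0.56]
    = 1.412 × [1 + 0.72 × 0.56] = 1.412 × 1.4032 = 1.9813
E(R) = R_f + β_L × MRP = 2.77% + 1.9813 × 5.11% = 12.89%

12.89%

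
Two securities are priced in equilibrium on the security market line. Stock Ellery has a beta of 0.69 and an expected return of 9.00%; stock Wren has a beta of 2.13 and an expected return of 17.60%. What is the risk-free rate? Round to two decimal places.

4.88%

Both satisfy E(R) = R_f + β·MRP, so the slope of the SML is
MRP = (17.60% − 9.00%) / (2.13 − 0.69) = 8.60% / 1.44 = 5.9722%
R_f = E(R_Ellery) − β_Ellery·MRP = 9.00% − 0.69 × 5.9722% = 4.8792%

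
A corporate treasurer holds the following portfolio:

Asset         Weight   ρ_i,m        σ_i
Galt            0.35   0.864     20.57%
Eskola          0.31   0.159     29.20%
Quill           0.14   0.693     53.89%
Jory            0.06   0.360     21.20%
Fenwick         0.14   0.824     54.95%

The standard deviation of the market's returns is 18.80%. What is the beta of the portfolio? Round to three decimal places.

1.047

β_Galt = 0.864 × 20.57% / 18.80% = 0.9453
β_Eskola = 0.159 × 29.20% / 18.80% = 0.2470
β_Quill = 0.693 × 53.89% / 18.80% = 1.9865
β_Jory = 0.360 × 21.20% / 18.80% = 0.4060
β_Fenwick = 0.824 × 54.95% / 18.80% = 2.4084
β_P = Σ w_i β_i = 0.35×0.9453 + 0.31×0.2470 + 0.14×1.9865 + 0.06×0.4060 + 0.14×2.4084 = 1.0471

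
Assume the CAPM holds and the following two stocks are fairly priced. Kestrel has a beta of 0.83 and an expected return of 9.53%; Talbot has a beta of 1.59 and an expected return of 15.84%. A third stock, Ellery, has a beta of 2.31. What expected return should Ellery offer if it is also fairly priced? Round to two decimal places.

21.82%

MRP (SML slope) = (15.84% − 9.53%) / (1.59 − 0.83) = 6.31% / 0.76 = 8.3026%
R_f (intercept) = 9.53% − 0.83 × 8.3026% = 2.6388%
E(R_Ellery) = R_f + β × MRP = 2.6388% + 2.31 × 8.3026% = 21.82%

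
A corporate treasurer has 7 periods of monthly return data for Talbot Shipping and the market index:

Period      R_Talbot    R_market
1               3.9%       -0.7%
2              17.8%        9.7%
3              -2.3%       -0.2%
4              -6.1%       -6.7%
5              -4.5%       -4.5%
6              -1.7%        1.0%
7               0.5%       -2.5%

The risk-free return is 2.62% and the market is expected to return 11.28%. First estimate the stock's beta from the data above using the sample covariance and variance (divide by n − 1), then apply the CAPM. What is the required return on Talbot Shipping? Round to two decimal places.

Mean R_i = (3.9 + 17.8 − 2.3 − 6.1 − 4.5 − 1.7 + 0.5) / 7 = 1.0857%
Mean R_m = (-0.7 + 9.7 − 0.2 − 6.7 − 4.5 + 1.0 − 2.5) / 7 = -0.5571%
Σ(R_i − R̄_i)(R_m − R̄_m) = 232.7943  ⇒  Cov = 232.7943 / 6 = 38.7991
Σ(R_m − R̄_m)² = 164.8371  ⇒  Var(R_m) = 164.8371 / 6 = 27.4729
β = Cov / Var(R_m) = 38.7991 / 27.4729 = 1.4123
MRP = 11.28% − 2.62% = 8.66%
E(R) = R_f + β × MRP = 2.62% + 1.4123 × 8.66% = 14.85%

14.85%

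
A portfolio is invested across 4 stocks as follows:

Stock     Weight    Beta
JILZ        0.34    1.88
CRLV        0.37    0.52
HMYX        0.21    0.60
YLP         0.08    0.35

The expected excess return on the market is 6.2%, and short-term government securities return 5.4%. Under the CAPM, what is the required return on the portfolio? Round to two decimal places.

β_P = Σ w_i β_i = 0.34×1.88 + 0.37×0.52 + 0.21×0.60 + 0.08×0.35 = 0.9856
E(R_P) = R_f + β_P × MRP = 5.4% + 0.9856 × 6.2% = 11.51%

11.51%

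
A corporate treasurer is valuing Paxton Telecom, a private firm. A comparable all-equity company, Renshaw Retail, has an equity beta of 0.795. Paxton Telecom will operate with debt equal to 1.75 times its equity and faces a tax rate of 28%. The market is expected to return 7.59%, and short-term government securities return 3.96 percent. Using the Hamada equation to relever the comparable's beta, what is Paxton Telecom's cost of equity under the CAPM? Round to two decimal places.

10.48%

β_L = β_U × [1 + (1 − t)(D/E)] = 0.795 × [1 + (1 − 0.28) × 1.75]
    = 0.795 × [1 + 0.72 × 1.75] = 0.795 × 2.2600 = 1.7967
MRP = 7.59% − 3.96% = 3.63%
E(R) = R_f + β_L × MRP = 3.96% + 1.7967 × 3.63% = 10.48%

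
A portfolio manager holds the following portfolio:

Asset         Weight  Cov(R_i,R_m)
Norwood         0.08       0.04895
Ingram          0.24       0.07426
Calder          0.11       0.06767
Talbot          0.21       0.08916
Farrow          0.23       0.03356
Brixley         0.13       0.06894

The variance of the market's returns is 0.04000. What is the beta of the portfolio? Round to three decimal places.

1.615

β_Norwood = 0.04895 / 0.04000 = 1.2238
β_Ingram = 0.07426 / 0.04000 = 1.8565
β_Calder = 0.06767 / 0.04000 = 1.6918
β_Talbot = 0.08916 / 0.04000 = 2.2290
β_Farrow = 0.03356 / 0.04000 = 0.8390
β_Brixley = 0.06894 / 0.04000 = 1.7235
β_P = Σ w_i β_i = 0.08×1.2238 + 0.24×1.8565 + 0.11×1.6918 + 0.21×2.2290 + 0.23×0.8390 + 0.13×1.7235 = 1.6147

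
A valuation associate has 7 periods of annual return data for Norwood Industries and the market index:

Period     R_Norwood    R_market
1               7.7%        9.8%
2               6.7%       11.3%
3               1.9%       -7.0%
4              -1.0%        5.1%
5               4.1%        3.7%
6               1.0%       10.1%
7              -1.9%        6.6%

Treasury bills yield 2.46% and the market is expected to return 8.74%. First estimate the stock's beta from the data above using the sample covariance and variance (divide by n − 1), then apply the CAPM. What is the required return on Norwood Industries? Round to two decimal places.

3.56%

Mean R_i = (7.7 + 6.7 + 1.9 − 1.0 + 4.1 + 1.0 − 1.9) / 7 = 2.6429%
Mean R_m = (9.8 + 11.3 − 7.0 + 5.1 + 3.7 + 10.1 + 6.6) / 7 = 5.6571%
Σ(R_i − R̄_i)(R_m − R̄_m) = 40.8429  ⇒  Cov = 40.8429 / 6 = 6.8072
Σ(R_m − R̄_m)² = 233.9771  ⇒  Var(R_m) = 233.9771 / 6 = 38.9962
β = Cov / Var(R_m) = 6.8072 / 38.9962 = 0.1746
MRP = 8.74% − 2.46% = 6.28%
E(R) = R_f + β × MRP = 2.46% + 0.1746 × 6.28% = 3.56%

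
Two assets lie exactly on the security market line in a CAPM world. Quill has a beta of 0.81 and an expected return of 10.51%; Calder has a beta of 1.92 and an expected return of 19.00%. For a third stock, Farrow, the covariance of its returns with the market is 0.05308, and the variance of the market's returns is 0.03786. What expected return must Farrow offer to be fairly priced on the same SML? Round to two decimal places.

15.04%

MRP = (19.00% − 10.51%) / (1.92 − 0.81) = 7.6486%
R_f = 10.51% − 0.81 × 7.6486% = 4.3146%
β_Farrow = Cov / Var(R_m) = 0.05308 / 0.03786 = 1.4020
E(R_Farrow) = R_f + β × MRP = 4.3146% + 1.4020 × 7.6486% = 15.04%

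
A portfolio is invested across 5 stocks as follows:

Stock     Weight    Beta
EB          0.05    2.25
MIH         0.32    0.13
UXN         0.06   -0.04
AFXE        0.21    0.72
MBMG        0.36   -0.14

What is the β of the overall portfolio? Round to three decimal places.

0.253

β_P = Σ w_i β_i = 0.05×2.25 + 0.32×0.13 + 0.06×-0.04 + 0.21×0.72 + 0.36×-0.14 = 0.2525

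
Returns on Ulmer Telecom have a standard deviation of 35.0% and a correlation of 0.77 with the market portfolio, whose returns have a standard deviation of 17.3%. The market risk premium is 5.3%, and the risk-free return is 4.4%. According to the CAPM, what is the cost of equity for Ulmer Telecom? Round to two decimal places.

β = ρ × σ_i / σ_m = 0.77 × 35.0% / 17.3% = 1.5578
E(R) = 4.4% + 1.5578 × 5.3% = 12.66%

12.66%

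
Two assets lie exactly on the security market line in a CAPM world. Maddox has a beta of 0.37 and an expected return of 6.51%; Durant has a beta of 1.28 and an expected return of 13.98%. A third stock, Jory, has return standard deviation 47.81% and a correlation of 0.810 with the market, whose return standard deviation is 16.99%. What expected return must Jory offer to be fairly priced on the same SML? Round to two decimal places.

MRP = (13.98% − 6.51%) / (1.28 − 0.37) = 8.2088%
R_f = 6.51% − 0.37 × 8.2088% = 3.4727%
β_Jory = ρ·σ_i/σ_m = 0.810 × 47.81 / 16.99 = 2.2793
E(R_Jory) = R_f + β × MRP = 3.4727% + 2.2793 × 8.2088% = 22.18%

22.18%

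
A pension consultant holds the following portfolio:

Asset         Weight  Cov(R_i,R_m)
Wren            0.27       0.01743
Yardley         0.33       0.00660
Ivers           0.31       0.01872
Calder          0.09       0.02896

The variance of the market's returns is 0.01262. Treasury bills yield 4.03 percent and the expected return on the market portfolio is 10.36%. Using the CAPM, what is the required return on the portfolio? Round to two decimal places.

β_Wren = 0.01743 / 0.01262 = 1.3811
β_Yardley = 0.00660 / 0.01262 = 0.5230
β_Ivers = 0.01872 / 0.01262 = 1.4834
β_Calder = 0.02896 / 0.01262 = 2.2948
β_P = Σ w_i β_i = 0.27×1.3811 + 0.33×0.5230 + 0.31×1.4834 + 0.09×2.2948 = 1.2119
MRP = 10.36% − 4.03% = 6.33%
E(R_P) = R_f + β_P × MRP = 4.03% + 1.2119 × 6.33% = 11.70%

11.70%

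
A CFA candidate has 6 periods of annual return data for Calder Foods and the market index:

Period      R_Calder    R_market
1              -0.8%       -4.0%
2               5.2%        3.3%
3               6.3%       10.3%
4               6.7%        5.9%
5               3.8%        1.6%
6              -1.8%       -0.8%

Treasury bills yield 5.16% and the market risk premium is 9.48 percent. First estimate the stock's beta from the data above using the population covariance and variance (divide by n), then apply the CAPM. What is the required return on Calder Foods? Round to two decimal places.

11.12%

Mean R_i = (-0.8 + 5.2 + 6.3 + 6.7 + 3.8 − 1.8) / 6 = 3.2333%
Mean R_m = (-4.0 + 3.3 + 10.3 + 5.9 + 1.6 − 0.8) / 6 = 2.7167%
Σ(R_i − R̄_i)(R_m − R̄_m) = 79.5967  ⇒  Cov = 79.5967 / 6 = 13.2661
Σ(R_m − R̄_m)² = 126.7083  ⇒  Var(R_m) = 126.7083 / 6 = 21.1181
β = Cov / Var(R_m) = 13.2661 / 21.1181 = 0.6282
E(R) = R_f + β × MRP = 5.16% + 0.6282 × 9.48% = 11.12%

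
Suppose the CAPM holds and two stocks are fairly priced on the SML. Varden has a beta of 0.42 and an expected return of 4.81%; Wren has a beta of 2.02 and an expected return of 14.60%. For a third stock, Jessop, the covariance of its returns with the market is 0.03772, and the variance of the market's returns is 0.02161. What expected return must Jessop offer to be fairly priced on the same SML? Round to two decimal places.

12.92%

MRP = (14.60% − 4.81%) / (2.02 − 0.42) = 6.1188%
R_f = 4.81% − 0.42 × 6.1188% = 2.2401%
β_Jessop = Cov / Var(R_m) = 0.03772 / 0.02161 = 1.7455
E(R_Jessop) = R_f + β × MRP = 2.2401% + 1.7455 × 6.1188% = 12.92%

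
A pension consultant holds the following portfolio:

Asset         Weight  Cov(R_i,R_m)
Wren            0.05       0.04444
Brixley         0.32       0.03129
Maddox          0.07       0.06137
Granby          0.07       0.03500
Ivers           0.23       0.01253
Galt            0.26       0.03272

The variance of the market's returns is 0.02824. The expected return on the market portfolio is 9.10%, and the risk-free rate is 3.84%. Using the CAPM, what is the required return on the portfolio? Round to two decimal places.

9.50%

β_Wren = 0.04444 / 0.02824 = 1.5737
β_Brixley = 0.03129 / 0.02824 = 1.1080
β_Maddox = 0.06137 / 0.02824 = 2.1732
β_Granby = 0.03500 / 0.02824 = 1.2394
β_Ivers = 0.01253 / 0.02824 = 0.4437
β_Galt = 0.03272 / 0.02824 = 1.1586
β_P = Σ w_i β_i = 0.05×1.5737 + 0.32×1.1080 + 0.07×2.1732 + 0.07×1.2394 + 0.23×0.4437 + 0.26×1.1586 = 1.0754
MRP = 9.10% − 3.84% = 5.26%
E(R_P) = R_f + β_P × MRP = 3.84% + 1.0754 × 5.26% = 9.50%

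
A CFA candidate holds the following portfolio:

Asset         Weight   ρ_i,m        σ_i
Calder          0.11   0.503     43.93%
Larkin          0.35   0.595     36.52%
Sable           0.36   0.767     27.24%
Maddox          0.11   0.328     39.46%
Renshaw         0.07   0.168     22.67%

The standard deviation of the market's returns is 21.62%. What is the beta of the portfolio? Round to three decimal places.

0.890

β_Calder = 0.503 × 43.93% / 21.62% = 1.0221
β_Larkin = 0.595 × 36.52% / 21.62% = 1.0051
β_Sable = 0.767 × 27.24% / 21.62% = 0.9664
β_Maddox = 0.328 × 39.46% / 21.62% = 0.5987
β_Renshaw = 0.168 × 22.67% / 21.62% = 0.1762
β_P = Σ w_i β_i = 0.11×1.0221 + 0.35×1.0051 + 0.36×0.9664 + 0.11×0.5987 + 0.07×0.1762 = 0.8903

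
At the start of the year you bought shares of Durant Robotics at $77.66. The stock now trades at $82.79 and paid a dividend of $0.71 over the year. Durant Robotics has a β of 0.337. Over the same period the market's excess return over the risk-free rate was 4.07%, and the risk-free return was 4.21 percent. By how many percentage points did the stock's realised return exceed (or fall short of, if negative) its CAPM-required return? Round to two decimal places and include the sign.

+1.94%

Realised HPR = (P1 + D1 − P0) / P0 = (82.79 + 0.71 − 77.66) / 77.66 = 5.84 / 77.66 = 7.5200%
CAPM required = R_f + β·MRP = 4.21% + 0.337 × 4.07% = 5.58159%
α = realised − required = 7.5200% − 5.58159% = +1.94%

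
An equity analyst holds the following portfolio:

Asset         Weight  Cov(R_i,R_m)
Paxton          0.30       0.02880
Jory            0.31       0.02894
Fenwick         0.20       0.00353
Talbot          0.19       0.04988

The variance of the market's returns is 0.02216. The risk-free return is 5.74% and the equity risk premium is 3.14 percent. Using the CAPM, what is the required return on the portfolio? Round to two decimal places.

9.68%

β_Paxton = 0.02880 / 0.02216 = 1.2996
β_Jory = 0.02894 / 0.02216 = 1.3060
β_Fenwick = 0.00353 / 0.02216 = 0.1593
β_Talbot = 0.04988 / 0.02216 = 2.2509
β_P = Σ w_i β_i = 0.30×1.2996 + 0.31×1.3060 + 0.20×0.1593 + 0.19×2.2509 = 1.2543
E(R_P) = R_f + β_P × MRP = 5.74% + 1.2543 × 3.14% = 9.68%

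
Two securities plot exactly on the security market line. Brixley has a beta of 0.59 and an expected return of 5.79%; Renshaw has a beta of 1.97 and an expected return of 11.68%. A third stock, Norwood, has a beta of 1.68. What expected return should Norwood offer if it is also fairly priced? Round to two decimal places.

MRP (SML slope) = (11.68% − 5.79%) / (1.97 − 0.59) = 5.89% / 1.38 = 4.2681%
R_f (intercept) = 5.79% − 0.59 × 4.2681% = 3.2718%
E(R_Norwood) = R_f + β × MRP = 3.2718% + 1.68 × 4.2681% = 10.44%

10.44%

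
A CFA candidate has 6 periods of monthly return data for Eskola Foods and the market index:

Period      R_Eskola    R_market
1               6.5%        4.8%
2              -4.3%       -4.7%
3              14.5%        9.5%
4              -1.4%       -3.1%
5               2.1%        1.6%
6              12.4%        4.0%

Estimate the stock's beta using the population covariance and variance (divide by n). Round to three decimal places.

1.339

Mean R_i = (6.5 − 4.3 + 14.5 − 1.4 + 2.1 + 12.4) / 6 = 4.9667%
Mean R_m = (4.8 − 4.7 + 9.5 − 3.1 + 1.6 + 4.0) / 6 = 2.0167%
Σ(R_i − R̄_i)(R_m − R̄_m) = 186.3633  ⇒  Cov = 186.3633 / 6 = 31.0606
Σ(R_m − R̄_m)² = 139.1483  ⇒  Var(R_m) = 139.1483 / 6 = 23.1914
β = Cov / Var(R_m) = 31.0606 / 23.1914 = 1.3393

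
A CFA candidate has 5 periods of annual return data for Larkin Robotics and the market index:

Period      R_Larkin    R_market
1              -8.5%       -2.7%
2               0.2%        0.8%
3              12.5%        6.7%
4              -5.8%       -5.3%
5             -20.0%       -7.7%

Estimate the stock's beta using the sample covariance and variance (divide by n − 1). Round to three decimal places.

Mean R_i = (-8.5 + 0.2 + 12.5 − 5.8 − 20.0) / 5 = -4.3200%
Mean R_m = (-2.7 + 0.8 + 6.7 − 5.3 − 7.7) / 5 = -1.6400%
Σ(R_i − R̄_i)(R_m − R̄_m) = 256.1760  ⇒  Cov = 256.1760 / 4 = 64.0440
Σ(R_m − R̄_m)² = 126.7520  ⇒  Var(R_m) = 126.7520 / 4 = 31.6880
β = Cov / Var(R_m) = 64.0440 / 31.6880 = 2.0211

2.021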